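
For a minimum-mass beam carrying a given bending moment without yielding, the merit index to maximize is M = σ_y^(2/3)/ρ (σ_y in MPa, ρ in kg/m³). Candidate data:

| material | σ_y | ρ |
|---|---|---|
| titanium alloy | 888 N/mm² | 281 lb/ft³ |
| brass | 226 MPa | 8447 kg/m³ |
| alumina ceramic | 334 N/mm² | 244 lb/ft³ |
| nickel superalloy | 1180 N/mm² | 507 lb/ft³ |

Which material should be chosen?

titanium alloy

Normalizing units and computing the index:
  titanium alloy: σ_y = 888.0 MPa, ρ = 4501 kg/m³
  brass: σ_y = 226.0 MPa, ρ = 8447 kg/m³
  alumina ceramic: σ_y = 334.0 MPa, ρ = 3909 kg/m³
  nickel superalloy: σ_y = 1180 MPa, ρ = 8121 kg/m³
  titanium alloy: M = 20.5×10⁻³
  nickel superalloy: M = 13.7×10⁻³
  alumina ceramic: M = 12.3×10⁻³
  brass: M = 4.39×10⁻³
Titanium alloy ranks first.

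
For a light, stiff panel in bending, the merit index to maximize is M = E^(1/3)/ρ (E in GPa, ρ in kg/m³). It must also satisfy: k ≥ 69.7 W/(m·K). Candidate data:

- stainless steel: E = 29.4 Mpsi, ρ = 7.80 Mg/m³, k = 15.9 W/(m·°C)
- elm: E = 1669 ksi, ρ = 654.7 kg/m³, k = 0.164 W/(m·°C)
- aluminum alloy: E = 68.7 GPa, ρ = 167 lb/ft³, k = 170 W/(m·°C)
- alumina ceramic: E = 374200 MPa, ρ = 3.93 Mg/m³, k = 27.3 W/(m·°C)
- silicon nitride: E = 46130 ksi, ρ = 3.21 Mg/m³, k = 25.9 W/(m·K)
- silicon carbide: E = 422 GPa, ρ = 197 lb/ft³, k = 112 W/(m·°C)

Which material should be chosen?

silicon carbide

Screen on constraints: k ≥ 69.7 W/(m·K). Survivors: aluminum alloy, silicon carbide.
In SI units:
  aluminum alloy: E = 68.70 GPa, ρ = 2675 kg/m³
  silicon carbide: E = 422.0 GPa, ρ = 3156 kg/m³
  silicon carbide: M = 2.38×10⁻³
  aluminum alloy: M = 1.53×10⁻³
Highest index: silicon carbide.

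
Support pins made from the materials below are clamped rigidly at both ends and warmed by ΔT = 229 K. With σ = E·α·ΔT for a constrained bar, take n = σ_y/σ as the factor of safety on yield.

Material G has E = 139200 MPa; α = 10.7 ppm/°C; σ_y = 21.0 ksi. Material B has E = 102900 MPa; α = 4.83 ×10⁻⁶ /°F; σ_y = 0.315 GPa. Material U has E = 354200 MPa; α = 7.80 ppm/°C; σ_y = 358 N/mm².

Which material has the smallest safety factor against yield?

In consistent units (E in GPa, α in ×10⁻⁶/K, σ_y in MPa):
  material G: E = 139.2, α = 10.7, σ_y = 144.8 → σ = 341 MPa, n = 0.425
  material B: E = 102.9, α = 8.69, σ_y = 315.0 → σ = 205 MPa, n = 1.54
  material U: E = 354.2, α = 7.80, σ_y = 358.0 → σ = 633 MPa, n = 0.566
The minimum is material G at n = 0.425.

material G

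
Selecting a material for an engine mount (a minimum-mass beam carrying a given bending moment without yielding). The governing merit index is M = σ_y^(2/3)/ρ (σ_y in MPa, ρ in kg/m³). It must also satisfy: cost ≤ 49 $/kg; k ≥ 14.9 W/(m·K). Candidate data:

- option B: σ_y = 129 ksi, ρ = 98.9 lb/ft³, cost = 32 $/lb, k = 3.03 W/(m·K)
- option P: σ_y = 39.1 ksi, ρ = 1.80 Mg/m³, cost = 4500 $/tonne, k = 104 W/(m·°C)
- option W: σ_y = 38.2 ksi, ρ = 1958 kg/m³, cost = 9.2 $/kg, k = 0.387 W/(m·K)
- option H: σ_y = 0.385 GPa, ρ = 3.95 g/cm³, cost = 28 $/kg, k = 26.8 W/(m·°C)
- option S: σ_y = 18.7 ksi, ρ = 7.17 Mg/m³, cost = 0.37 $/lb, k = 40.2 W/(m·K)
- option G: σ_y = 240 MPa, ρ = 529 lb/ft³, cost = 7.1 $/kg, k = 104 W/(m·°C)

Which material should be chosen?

Screen on constraints: cost ≤ 49 $/kg; k ≥ 14.9 W/(m·K). Survivors: option P, option H, option S, option G.
After converting to SI:
  option P: σ_y = 269.6 MPa, ρ = 1800 kg/m³
  option H: σ_y = 385.0 MPa, ρ = 3950 kg/m³
  option S: σ_y = 128.9 MPa, ρ = 7170 kg/m³
  option G: σ_y = 240.0 MPa, ρ = 8474 kg/m³
  option P: M = 23.2×10⁻³
  option H: M = 13.4×10⁻³
  option G: M = 4.56×10⁻³
  option S: M = 3.56×10⁻³
The maximum is for option P.

option P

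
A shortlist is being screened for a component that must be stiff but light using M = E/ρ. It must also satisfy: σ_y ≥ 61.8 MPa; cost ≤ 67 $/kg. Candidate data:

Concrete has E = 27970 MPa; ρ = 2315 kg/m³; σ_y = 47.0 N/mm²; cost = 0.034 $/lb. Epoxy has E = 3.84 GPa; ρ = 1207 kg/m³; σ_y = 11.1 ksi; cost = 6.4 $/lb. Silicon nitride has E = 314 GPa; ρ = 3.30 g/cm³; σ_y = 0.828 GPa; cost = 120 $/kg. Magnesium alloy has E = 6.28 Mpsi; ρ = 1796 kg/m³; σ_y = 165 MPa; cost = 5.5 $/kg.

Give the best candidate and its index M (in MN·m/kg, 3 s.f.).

magnesium alloy, M = 24.1 MN·m/kg

Screen on constraints: σ_y ≥ 61.8 MPa; cost ≤ 67 $/kg. Survivors: epoxy, magnesium alloy.
Convert each candidate to consistent units, then evaluate M:
  epoxy: E = 3.840 GPa, ρ = 1207 kg/m³
  magnesium alloy: E = 43.30 GPa, ρ = 1796 kg/m³
  magnesium alloy: M = 24.1 MN·m/kg
  epoxy: M = 3.18 MN·m/kg
Highest index: magnesium alloy.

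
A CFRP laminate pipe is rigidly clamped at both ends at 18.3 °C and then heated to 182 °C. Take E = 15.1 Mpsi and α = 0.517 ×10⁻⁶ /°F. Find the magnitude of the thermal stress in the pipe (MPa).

E = 15.1 Mpsi = 104.1 GPa.
α = 0.517×10⁻⁶/°F × 9/5 = 0.931×10⁻⁶/K.
ΔT = 163.7 K. Constrained thermal stress σ = E·α·ΔT = 104.1×10³ MPa × 0.931×10⁻⁶ × 163.7 = 15.9 MPa (compressive).

15.9 MPa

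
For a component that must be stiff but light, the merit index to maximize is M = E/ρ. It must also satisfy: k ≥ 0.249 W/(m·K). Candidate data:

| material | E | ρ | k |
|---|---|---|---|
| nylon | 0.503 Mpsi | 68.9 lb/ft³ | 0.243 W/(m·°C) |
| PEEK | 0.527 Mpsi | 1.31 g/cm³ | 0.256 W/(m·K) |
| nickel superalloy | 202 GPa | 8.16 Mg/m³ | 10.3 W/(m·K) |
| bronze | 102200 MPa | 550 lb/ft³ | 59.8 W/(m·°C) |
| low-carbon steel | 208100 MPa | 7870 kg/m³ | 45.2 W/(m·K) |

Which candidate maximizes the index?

Screen on constraints: k ≥ 0.249 W/(m·K). Survivors: PEEK, nickel superalloy, bronze, low-carbon steel.
Putting every candidate on a common basis:
  PEEK: E = 3.634 GPa, ρ = 1310 kg/m³
  nickel superalloy: E = 202.0 GPa, ρ = 8160 kg/m³
  bronze: E = 102.2 GPa, ρ = 8810 kg/m³
  low-carbon steel: E = 208.1 GPa, ρ = 7870 kg/m³
  low-carbon steel: M = 26.4 MN·m/kg
  nickel superalloy: M = 24.8 MN·m/kg
  bronze: M = 11.6 MN·m/kg
  PEEK: M = 2.77 MN·m/kg
Low-carbon steel has the largest M.

low-carbon steel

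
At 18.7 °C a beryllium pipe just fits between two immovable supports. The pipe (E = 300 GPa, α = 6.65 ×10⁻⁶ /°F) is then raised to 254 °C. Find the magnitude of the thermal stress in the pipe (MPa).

α = 6.65×10⁻⁶/°F × 9/5 = 12.0×10⁻⁶/K.
ΔT = 235.3 K. Constrained thermal stress σ = E·α·ΔT = 300.0×10³ MPa × 12.0×10⁻⁶ × 235.3 = 845 MPa (compressive).

845 MPa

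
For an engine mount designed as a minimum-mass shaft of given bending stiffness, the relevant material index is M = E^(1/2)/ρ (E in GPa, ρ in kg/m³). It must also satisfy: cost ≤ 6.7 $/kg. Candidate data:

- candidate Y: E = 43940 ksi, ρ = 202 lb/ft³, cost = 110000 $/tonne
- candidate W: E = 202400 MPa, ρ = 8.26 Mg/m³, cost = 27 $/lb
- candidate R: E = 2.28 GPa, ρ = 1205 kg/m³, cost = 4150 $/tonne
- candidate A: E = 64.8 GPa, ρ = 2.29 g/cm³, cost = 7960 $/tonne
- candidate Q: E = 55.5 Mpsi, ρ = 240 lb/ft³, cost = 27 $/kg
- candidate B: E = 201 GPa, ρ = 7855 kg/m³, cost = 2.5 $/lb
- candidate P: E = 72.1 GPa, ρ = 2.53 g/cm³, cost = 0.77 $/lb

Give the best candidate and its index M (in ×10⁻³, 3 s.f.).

candidate P, M = 3.36×10⁻³

Screen on constraints: cost ≤ 6.7 $/kg. Survivors: candidate R, candidate B, candidate P.
Normalizing units and computing the index:
  candidate R: E = 2.280 GPa, ρ = 1205 kg/m³
  candidate B: E = 201.0 GPa, ρ = 7855 kg/m³
  candidate P: E = 72.10 GPa, ρ = 2530 kg/m³
  candidate P: M = 3.36×10⁻³
  candidate B: M = 1.80×10⁻³
  candidate R: M = 1.25×10⁻³
Candidate P ranks first.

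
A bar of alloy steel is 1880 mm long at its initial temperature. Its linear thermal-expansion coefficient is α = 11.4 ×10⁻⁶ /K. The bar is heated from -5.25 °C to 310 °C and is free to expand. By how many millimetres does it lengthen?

ΔT = 310 − (-5.25) = 315.2 K.
ΔL = α·L₀·ΔT = 11.4×10⁻⁶ × 1880 mm × 315.2 K = 6.76 mm.

6.76 mm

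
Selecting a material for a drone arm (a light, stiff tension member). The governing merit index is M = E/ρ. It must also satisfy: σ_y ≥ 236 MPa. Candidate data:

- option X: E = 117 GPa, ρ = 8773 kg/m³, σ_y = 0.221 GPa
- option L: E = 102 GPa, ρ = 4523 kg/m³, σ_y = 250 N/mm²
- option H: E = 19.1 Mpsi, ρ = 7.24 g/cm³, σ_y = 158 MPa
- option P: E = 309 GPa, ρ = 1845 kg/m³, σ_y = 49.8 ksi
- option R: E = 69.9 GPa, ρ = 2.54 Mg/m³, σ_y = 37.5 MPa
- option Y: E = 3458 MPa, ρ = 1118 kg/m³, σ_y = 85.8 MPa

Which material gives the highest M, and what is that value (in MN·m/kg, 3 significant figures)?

Screen on constraints: σ_y ≥ 236 MPa. Survivors: option L, option P.
Putting every candidate on a common basis:
  option L: E = 102.0 GPa, ρ = 4523 kg/m³
  option P: E = 309.0 GPa, ρ = 1845 kg/m³
  option P: M = 167 MN·m/kg
  option L: M = 22.6 MN·m/kg
Option P has the largest M.

option P, M = 167 MN·m/kg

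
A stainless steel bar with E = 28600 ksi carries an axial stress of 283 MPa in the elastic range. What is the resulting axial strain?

1.44×10⁻³

E = 28600 ksi = 197.2 GPa = 197200 MPa.
ε = σ/E = 283 / 197200 = 1.44×10⁻³.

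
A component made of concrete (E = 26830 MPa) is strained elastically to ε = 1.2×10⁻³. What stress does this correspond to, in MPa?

32.2 MPa

E = 26830 MPa = 26.83 GPa.
σ = E·ε = 26830 MPa × 1.2×10⁻³ = 32.2 MPa.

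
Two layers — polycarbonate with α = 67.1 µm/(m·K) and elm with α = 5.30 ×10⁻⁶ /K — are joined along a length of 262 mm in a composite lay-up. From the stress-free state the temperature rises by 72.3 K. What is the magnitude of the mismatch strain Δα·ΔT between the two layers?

Δα = |67.1 − 5.30|×10⁻⁶/K = 61.8×10⁻⁶/K.
Mismatch strain = Δα·ΔT = 61.8×10⁻⁶ × 72.3 = 4.47×10⁻³.

4.47×10⁻³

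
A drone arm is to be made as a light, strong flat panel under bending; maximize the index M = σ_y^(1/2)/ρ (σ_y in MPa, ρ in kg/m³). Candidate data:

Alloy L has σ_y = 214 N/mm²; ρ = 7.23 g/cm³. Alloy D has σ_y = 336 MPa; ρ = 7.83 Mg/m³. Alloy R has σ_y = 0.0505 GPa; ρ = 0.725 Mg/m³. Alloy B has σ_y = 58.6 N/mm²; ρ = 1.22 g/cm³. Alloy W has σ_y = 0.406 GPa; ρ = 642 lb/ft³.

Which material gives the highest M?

Convert each candidate to consistent units, then evaluate M:
  alloy L: σ_y = 214.0 MPa, ρ = 7230 kg/m³
  alloy D: σ_y = 336.0 MPa, ρ = 7830 kg/m³
  alloy R: σ_y = 50.50 MPa, ρ = 725.0 kg/m³
  alloy B: σ_y = 58.60 MPa, ρ = 1220 kg/m³
  alloy W: σ_y = 406.0 MPa, ρ = 10280 kg/m³
  alloy R: M = 9.80×10⁻³
  alloy B: M = 6.27×10⁻³
  alloy D: M = 2.34×10⁻³
  alloy L: M = 2.02×10⁻³
  alloy W: M = 1.96×10⁻³
Alloy R ranks first.

alloy R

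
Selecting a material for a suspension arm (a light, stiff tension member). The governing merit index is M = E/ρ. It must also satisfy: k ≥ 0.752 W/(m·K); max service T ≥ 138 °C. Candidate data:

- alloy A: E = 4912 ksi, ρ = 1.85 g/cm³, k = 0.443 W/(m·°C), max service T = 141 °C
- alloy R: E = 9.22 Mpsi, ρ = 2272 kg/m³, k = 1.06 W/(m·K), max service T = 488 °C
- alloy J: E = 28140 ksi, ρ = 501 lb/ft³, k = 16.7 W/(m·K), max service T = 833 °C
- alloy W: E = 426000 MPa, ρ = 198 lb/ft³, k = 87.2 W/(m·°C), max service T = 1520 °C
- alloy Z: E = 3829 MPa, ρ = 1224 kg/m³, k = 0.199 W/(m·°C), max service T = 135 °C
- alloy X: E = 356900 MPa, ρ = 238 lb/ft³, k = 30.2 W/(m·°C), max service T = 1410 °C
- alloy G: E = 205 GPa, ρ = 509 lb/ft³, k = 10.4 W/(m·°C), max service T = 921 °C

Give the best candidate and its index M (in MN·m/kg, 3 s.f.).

Screen on constraints: k ≥ 0.752 W/(m·K); max service T ≥ 138 °C. Survivors: alloy R, alloy J, alloy W, alloy X, alloy G.
Putting every candidate on a common basis:
  alloy R: E = 63.57 GPa, ρ = 2272 kg/m³
  alloy J: E = 194.0 GPa, ρ = 8025 kg/m³
  alloy W: E = 426.0 GPa, ρ = 3172 kg/m³
  alloy X: E = 356.9 GPa, ρ = 3812 kg/m³
  alloy G: E = 205.0 GPa, ρ = 8153 kg/m³
  alloy W: M = 134 MN·m/kg
  alloy X: M = 93.6 MN·m/kg
  alloy R: M = 28.0 MN·m/kg
  alloy G: M = 25.1 MN·m/kg
  alloy J: M = 24.2 MN·m/kg
Alloy W has the largest M.

alloy W, M = 134 MN·m/kg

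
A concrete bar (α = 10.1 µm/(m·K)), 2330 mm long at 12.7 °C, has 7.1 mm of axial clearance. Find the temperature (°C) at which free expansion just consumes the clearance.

314 °C

α·L₀·ΔT = 7.1 mm ⇒ ΔT = 7.1 / (10.1×10⁻⁶ × 2330.0) = 301.7 K.
T = 12.7 + 301.7 = 314.4 °C.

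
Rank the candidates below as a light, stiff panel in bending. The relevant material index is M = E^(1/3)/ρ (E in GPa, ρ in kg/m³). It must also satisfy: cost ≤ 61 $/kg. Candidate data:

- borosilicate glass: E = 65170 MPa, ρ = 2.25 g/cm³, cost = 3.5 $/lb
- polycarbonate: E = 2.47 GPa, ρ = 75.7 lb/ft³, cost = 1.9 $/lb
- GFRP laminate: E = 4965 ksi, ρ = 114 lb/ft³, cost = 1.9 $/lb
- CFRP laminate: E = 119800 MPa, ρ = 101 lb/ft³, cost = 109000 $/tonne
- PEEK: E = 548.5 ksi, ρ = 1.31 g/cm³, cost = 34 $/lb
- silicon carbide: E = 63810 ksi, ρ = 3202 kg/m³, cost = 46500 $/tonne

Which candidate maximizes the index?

Screen on constraints: cost ≤ 61 $/kg. Survivors: borosilicate glass, polycarbonate, GFRP laminate, silicon carbide.
Normalizing units and computing the index:
  borosilicate glass: E = 65.17 GPa, ρ = 2250 kg/m³
  polycarbonate: E = 2.470 GPa, ρ = 1213 kg/m³
  GFRP laminate: E = 34.23 GPa, ρ = 1826 kg/m³
  silicon carbide: E = 440.0 GPa, ρ = 3202 kg/m³
  silicon carbide: M = 2.38×10⁻³
  borosilicate glass: M = 1.79×10⁻³
  GFRP laminate: M = 1.78×10⁻³
  polycarbonate: M = 1.11×10⁻³
The maximum is for silicon carbide.

silicon carbide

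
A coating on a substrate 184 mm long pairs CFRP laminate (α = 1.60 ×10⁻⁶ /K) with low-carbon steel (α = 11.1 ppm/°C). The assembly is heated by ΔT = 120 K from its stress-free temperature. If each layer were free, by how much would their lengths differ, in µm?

Δα = |1.60 − 11.1|×10⁻⁶/K = 9.50×10⁻⁶/K.
ΔL_mismatch = Δα·L·ΔT = 9.50×10⁻⁶ × 184.0 mm × 120.0 K = 210 µm.

210 µm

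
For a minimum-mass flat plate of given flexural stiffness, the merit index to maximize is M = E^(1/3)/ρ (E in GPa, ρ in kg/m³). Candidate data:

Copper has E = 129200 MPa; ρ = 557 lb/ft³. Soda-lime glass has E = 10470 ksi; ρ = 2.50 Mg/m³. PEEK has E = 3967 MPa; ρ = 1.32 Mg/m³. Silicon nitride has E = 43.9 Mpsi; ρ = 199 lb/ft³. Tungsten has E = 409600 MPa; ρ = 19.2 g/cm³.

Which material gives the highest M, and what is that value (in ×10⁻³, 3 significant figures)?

silicon nitride, M = 2.11×10⁻³

Convert each candidate to consistent units, then evaluate M:
  copper: E = 129.2 GPa, ρ = 8922 kg/m³
  soda-lime glass: E = 72.19 GPa, ρ = 2500 kg/m³
  PEEK: E = 3.967 GPa, ρ = 1320 kg/m³
  silicon nitride: E = 302.7 GPa, ρ = 3188 kg/m³
  tungsten: E = 409.6 GPa, ρ = 19200 kg/m³
  silicon nitride: M = 2.11×10⁻³
  soda-lime glass: M = 1.67×10⁻³
  PEEK: M = 1.20×10⁻³
  copper: M = 0.567×10⁻³
  tungsten: M = 0.387×10⁻³
Silicon nitride ranks first.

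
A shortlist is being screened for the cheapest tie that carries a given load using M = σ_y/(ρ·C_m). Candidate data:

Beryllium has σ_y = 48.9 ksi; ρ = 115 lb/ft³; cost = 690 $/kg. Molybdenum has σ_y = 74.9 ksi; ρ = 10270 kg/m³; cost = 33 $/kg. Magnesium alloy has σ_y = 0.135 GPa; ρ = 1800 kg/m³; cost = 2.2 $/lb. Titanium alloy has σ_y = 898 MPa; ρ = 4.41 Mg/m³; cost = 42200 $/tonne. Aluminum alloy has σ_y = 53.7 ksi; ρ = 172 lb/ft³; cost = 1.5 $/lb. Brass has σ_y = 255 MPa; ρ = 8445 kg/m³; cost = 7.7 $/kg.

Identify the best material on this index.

Convert each candidate to consistent units, then evaluate M:
  beryllium: σ_y = 337.2 MPa, ρ = 1842 kg/m³, cost = 690.0 $/kg
  molybdenum: σ_y = 516.4 MPa, ρ = 10270 kg/m³, cost = 33.00 $/kg
  magnesium alloy: σ_y = 135.0 MPa, ρ = 1800 kg/m³, cost = 4.850 $/kg
  titanium alloy: σ_y = 898.0 MPa, ρ = 4410 kg/m³, cost = 42.20 $/kg
  aluminum alloy: σ_y = 370.2 MPa, ρ = 2755 kg/m³, cost = 3.307 $/kg
  brass: σ_y = 255.0 MPa, ρ = 8445 kg/m³, cost = 7.700 $/kg
  aluminum alloy: M = 40.6 kN·m per $
  magnesium alloy: M = 15.5 kN·m per $
  titanium alloy: M = 4.83 kN·m per $
  brass: M = 3.92 kN·m per $
  molybdenum: M = 1.52 kN·m per $
  beryllium: M = 0.265 kN·m per $
Highest index: aluminum alloy.

aluminum alloy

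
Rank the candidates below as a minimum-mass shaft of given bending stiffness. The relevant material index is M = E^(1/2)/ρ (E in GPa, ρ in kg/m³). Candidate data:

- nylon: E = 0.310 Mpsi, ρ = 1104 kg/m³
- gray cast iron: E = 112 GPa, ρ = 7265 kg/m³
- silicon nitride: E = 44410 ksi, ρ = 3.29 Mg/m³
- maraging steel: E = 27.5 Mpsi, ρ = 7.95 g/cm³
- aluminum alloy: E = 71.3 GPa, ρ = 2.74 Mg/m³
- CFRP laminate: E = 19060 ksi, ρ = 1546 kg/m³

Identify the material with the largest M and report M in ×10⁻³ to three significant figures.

After converting to SI:
  nylon: E = 2.137 GPa, ρ = 1104 kg/m³
  gray cast iron: E = 112.0 GPa, ρ = 7265 kg/m³
  silicon nitride: E = 306.2 GPa, ρ = 3290 kg/m³
  maraging steel: E = 189.6 GPa, ρ = 7950 kg/m³
  aluminum alloy: E = 71.30 GPa, ρ = 2740 kg/m³
  CFRP laminate: E = 131.4 GPa, ρ = 1546 kg/m³
  CFRP laminate: M = 7.42×10⁻³
  silicon nitride: M = 5.32×10⁻³
  aluminum alloy: M = 3.08×10⁻³
  maraging steel: M = 1.73×10⁻³
  gray cast iron: M = 1.46×10⁻³
  nylon: M = 1.32×10⁻³
CFRP laminate has the largest M.

CFRP laminate, M = 7.42×10⁻³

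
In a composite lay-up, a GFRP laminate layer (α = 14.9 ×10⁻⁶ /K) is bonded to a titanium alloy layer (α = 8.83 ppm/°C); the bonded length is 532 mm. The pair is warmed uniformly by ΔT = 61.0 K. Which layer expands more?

GFRP laminate

α(GFRP laminate) = 14.9×10⁻⁶/K vs α(titanium alloy) = 8.83×10⁻⁶/K.
Higher α expands more for the same ΔT: GFRP laminate.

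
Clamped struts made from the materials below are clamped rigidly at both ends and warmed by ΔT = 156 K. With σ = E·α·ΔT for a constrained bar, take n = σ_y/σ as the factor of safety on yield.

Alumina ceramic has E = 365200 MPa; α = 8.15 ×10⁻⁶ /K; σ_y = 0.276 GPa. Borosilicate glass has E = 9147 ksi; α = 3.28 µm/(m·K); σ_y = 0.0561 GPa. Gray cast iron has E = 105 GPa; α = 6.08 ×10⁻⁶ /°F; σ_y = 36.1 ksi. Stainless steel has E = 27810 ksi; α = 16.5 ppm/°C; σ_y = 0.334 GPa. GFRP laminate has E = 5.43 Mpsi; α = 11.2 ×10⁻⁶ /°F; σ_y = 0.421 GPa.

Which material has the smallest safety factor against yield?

alumina ceramic

With everything in SI (GPa, ×10⁻⁶/K, MPa):
  alumina ceramic: E = 365.2, α = 8.15, σ_y = 276.0 → σ = 464 MPa, n = 0.594
  borosilicate glass: E = 63.07, α = 3.28, σ_y = 56.10 → σ = 32.3 MPa, n = 1.74
  gray cast iron: E = 105.0, α = 10.9, σ_y = 248.9 → σ = 179 MPa, n = 1.39
  stainless steel: E = 191.7, α = 16.5, σ_y = 334.0 → σ = 494 MPa, n = 0.677
  GFRP laminate: E = 37.44, α = 20.2, σ_y = 421.0 → σ = 118 MPa, n = 3.58
Alumina ceramic has the lowest safety factor, n = 0.594.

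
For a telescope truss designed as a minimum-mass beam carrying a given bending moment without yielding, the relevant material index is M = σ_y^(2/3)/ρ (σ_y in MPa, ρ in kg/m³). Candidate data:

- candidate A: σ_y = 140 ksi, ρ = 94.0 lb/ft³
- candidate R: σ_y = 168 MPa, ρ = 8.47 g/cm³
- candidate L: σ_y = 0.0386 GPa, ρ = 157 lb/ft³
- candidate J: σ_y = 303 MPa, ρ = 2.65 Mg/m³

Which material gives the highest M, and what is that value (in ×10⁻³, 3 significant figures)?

Convert each candidate to consistent units, then evaluate M:
  candidate A: σ_y = 965.3 MPa, ρ = 1506 kg/m³
  candidate R: σ_y = 168.0 MPa, ρ = 8470 kg/m³
  candidate L: σ_y = 38.60 MPa, ρ = 2515 kg/m³
  candidate J: σ_y = 303.0 MPa, ρ = 2650 kg/m³
  candidate A: M = 64.9×10⁻³
  candidate J: M = 17.0×10⁻³
  candidate L: M = 4.54×10⁻³
  candidate R: M = 3.59×10⁻³
Highest index: candidate A.

candidate A, M = 64.9×10⁻³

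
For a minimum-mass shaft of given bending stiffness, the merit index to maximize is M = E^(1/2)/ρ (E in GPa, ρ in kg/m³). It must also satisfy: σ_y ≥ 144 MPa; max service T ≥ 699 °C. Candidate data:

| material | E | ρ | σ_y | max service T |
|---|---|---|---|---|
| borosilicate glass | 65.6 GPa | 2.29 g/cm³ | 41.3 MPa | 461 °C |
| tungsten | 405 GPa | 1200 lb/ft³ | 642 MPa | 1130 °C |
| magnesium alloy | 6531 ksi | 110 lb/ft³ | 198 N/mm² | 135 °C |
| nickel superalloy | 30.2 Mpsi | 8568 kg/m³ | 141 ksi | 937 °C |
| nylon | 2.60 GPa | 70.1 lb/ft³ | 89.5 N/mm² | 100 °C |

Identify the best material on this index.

Screen on constraints: σ_y ≥ 144 MPa; max service T ≥ 699 °C. Survivors: tungsten, nickel superalloy.
Normalizing units and computing the index:
  tungsten: E = 405.0 GPa, ρ = 19220 kg/m³
  nickel superalloy: E = 208.2 GPa, ρ = 8568 kg/m³
  nickel superalloy: M = 1.68×10⁻³
  tungsten: M = 1.05×10⁻³
Highest index: nickel superalloy.

nickel superalloy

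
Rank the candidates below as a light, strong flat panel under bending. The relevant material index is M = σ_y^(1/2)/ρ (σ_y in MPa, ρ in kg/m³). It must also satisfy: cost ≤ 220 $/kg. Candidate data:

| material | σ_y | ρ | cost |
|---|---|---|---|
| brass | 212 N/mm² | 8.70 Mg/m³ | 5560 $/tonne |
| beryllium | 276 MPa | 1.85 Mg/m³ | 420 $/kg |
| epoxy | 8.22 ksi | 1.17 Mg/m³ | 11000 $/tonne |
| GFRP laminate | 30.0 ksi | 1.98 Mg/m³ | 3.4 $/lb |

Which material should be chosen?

Screen on constraints: cost ≤ 220 $/kg. Survivors: brass, epoxy, GFRP laminate.
Convert each candidate to consistent units, then evaluate M:
  brass: σ_y = 212.0 MPa, ρ = 8700 kg/m³
  epoxy: σ_y = 56.67 MPa, ρ = 1170 kg/m³
  GFRP laminate: σ_y = 206.8 MPa, ρ = 1980 kg/m³
  GFRP laminate: M = 7.26×10⁻³
  epoxy: M = 6.43×10⁻³
  brass: M = 1.67×10⁻³
GFRP laminate has the largest M.

GFRP laminate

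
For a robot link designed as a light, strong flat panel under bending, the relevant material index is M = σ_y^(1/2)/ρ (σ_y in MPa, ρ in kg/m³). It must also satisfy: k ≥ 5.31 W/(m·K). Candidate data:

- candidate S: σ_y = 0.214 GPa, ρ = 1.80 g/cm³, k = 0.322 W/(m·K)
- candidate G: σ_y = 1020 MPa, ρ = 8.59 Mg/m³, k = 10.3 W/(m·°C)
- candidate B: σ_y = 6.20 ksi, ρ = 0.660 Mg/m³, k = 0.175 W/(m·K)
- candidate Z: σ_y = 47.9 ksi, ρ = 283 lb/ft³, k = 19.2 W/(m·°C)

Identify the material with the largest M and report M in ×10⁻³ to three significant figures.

candidate Z, M = 4.01×10⁻³

Screen on constraints: k ≥ 5.31 W/(m·K). Survivors: candidate G, candidate Z.
In SI units:
  candidate G: σ_y = 1020 MPa, ρ = 8590 kg/m³
  candidate Z: σ_y = 330.3 MPa, ρ = 4533 kg/m³
  candidate Z: M = 4.01×10⁻³
  candidate G: M = 3.72×10⁻³
Candidate Z ranks first.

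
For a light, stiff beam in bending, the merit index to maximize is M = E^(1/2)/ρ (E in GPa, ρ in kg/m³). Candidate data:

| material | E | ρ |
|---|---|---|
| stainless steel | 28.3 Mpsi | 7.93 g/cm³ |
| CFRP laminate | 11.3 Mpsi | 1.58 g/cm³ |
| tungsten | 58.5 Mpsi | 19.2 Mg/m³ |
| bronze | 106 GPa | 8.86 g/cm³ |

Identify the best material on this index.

CFRP laminate

Putting every candidate on a common basis:
  stainless steel: E = 195.1 GPa, ρ = 7930 kg/m³
  CFRP laminate: E = 77.91 GPa, ρ = 1580 kg/m³
  tungsten: E = 403.3 GPa, ρ = 19200 kg/m³
  bronze: E = 106.0 GPa, ρ = 8860 kg/m³
  CFRP laminate: M = 5.59×10⁻³
  stainless steel: M = 1.76×10⁻³
  bronze: M = 1.16×10⁻³
  tungsten: M = 1.05×10⁻³
CFRP laminate has the largest M.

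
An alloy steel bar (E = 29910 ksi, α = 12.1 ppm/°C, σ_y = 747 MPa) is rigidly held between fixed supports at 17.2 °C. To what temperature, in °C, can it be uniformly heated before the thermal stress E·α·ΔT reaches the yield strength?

317 °C

E = 29910 ksi = 206.2 GPa.
E·α·ΔT = 747.0 MPa ⇒ ΔT = 747.0 / (206.2×10³ × 12.1×10⁻⁶) = 299.4 K.
T = 17.2 + 299.4 = 316.6 °C.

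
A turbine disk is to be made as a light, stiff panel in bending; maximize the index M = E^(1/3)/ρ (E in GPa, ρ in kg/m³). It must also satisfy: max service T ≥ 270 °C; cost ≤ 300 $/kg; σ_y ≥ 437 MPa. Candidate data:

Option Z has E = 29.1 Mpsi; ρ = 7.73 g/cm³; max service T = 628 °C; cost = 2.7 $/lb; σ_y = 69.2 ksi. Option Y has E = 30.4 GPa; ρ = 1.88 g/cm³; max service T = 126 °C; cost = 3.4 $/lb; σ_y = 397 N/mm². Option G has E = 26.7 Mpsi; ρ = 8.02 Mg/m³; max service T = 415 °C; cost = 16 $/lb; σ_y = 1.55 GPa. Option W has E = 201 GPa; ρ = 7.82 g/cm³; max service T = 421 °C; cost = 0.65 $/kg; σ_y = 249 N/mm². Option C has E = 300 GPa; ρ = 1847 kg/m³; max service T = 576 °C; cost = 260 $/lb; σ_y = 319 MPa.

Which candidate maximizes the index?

Screen on constraints: max service T ≥ 270 °C; cost ≤ 300 $/kg; σ_y ≥ 437 MPa. Survivors: option Z, option G.
After converting to SI:
  option Z: E = 200.6 GPa, ρ = 7730 kg/m³
  option G: E = 184.1 GPa, ρ = 8020 kg/m³
  option Z: M = 0.757×10⁻³
  option G: M = 0.709×10⁻³
Highest index: option Z.

option Z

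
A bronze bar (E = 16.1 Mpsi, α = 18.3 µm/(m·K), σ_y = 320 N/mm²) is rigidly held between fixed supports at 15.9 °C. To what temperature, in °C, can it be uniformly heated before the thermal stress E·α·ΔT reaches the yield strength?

E = 16.1 Mpsi = 111.0 GPa.
σ_y = 320 N/mm² = 320.0 MPa.
E·α·ΔT = 320.0 MPa ⇒ ΔT = 320.0 / (111.0×10³ × 18.3×10⁻⁶) = 157.5 K.
T = 15.9 + 157.5 = 173.4 °C.

173 °C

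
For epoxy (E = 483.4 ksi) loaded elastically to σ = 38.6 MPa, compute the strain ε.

0.0116

E = 483.4 ksi = 3.333 GPa = 3333 MPa.
ε = σ/E = 38.6 / 3333 = 0.0116.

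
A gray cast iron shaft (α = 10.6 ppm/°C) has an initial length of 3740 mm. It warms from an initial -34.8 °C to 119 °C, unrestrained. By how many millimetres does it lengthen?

6.10 mm

ΔT = 119 − (-34.8) = 153.8 K.
ΔL = α·L₀·ΔT = 10.6×10⁻⁶ × 3740 mm × 153.8 K = 6.10 mm.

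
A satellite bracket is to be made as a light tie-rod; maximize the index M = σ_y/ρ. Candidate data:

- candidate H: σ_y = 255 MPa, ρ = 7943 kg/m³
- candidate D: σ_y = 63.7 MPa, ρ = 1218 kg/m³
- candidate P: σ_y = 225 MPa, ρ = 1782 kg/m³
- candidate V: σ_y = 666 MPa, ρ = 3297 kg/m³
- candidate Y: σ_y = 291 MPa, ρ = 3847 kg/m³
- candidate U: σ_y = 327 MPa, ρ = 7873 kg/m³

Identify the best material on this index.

candidate V

Evaluate M for each candidate:
  candidate V: M = 202 kN·m/kg
  candidate P: M = 126 kN·m/kg
  candidate Y: M = 75.6 kN·m/kg
  candidate D: M = 52.3 kN·m/kg
  candidate U: M = 41.5 kN·m/kg
  candidate H: M = 32.1 kN·m/kg
Candidate V has the largest M.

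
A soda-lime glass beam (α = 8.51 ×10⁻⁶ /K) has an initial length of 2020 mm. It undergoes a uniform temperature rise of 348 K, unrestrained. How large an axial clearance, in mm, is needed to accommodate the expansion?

ΔL = α·L₀·ΔT = 8.51×10⁻⁶ × 2020 mm × 348.0 K = 5.98 mm.

5.98 mm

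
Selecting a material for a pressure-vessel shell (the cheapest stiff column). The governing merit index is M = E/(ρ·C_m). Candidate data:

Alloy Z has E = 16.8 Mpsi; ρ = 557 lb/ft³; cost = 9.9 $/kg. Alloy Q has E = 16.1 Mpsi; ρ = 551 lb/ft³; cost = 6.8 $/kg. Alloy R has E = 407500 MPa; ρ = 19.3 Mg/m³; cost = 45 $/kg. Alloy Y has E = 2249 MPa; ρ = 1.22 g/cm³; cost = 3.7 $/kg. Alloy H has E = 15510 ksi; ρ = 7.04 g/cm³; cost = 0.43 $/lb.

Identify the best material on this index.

alloy H

Putting every candidate on a common basis:
  alloy Z: E = 115.8 GPa, ρ = 8922 kg/m³, cost = 9.900 $/kg
  alloy Q: E = 111.0 GPa, ρ = 8826 kg/m³, cost = 6.800 $/kg
  alloy R: E = 407.5 GPa, ρ = 19300 kg/m³, cost = 45.00 $/kg
  alloy Y: E = 2.249 GPa, ρ = 1220 kg/m³, cost = 3.700 $/kg
  alloy H: E = 106.9 GPa, ρ = 7040 kg/m³, cost = 0.9480 $/kg
  alloy H: M = 16.0 MN·m per $
  alloy Q: M = 1.85 MN·m per $
  alloy Z: M = 1.31 MN·m per $
  alloy Y: M = 0.498 MN·m per $
  alloy R: M = 0.469 MN·m per $
Alloy H has the largest M.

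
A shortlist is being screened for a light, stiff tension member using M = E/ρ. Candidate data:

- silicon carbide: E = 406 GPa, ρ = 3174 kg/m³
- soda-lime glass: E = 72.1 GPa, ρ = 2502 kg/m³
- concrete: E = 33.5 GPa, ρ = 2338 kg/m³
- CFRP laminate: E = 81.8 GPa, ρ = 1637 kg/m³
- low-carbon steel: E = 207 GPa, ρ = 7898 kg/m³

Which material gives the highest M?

Computing M directly (units already consistent):
  silicon carbide: M = 128 MN·m/kg
  CFRP laminate: M = 50.0 MN·m/kg
  soda-lime glass: M = 28.8 MN·m/kg
  low-carbon steel: M = 26.2 MN·m/kg
  concrete: M = 14.3 MN·m/kg
Silicon carbide has the largest M.

silicon carbide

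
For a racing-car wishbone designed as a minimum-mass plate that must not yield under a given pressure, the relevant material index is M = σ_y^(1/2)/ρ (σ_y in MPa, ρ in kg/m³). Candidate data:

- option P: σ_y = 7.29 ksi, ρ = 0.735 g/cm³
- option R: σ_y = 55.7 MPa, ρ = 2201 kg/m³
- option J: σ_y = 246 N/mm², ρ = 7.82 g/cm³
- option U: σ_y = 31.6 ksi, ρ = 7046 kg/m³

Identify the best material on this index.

option P

Normalizing units and computing the index:
  option P: σ_y = 50.26 MPa, ρ = 735.0 kg/m³
  option R: σ_y = 55.70 MPa, ρ = 2201 kg/m³
  option J: σ_y = 246.0 MPa, ρ = 7820 kg/m³
  option U: σ_y = 217.9 MPa, ρ = 7046 kg/m³
  option P: M = 9.65×10⁻³
  option R: M = 3.39×10⁻³
  option U: M = 2.09×10⁻³
  option J: M = 2.01×10⁻³
The maximum is for option P.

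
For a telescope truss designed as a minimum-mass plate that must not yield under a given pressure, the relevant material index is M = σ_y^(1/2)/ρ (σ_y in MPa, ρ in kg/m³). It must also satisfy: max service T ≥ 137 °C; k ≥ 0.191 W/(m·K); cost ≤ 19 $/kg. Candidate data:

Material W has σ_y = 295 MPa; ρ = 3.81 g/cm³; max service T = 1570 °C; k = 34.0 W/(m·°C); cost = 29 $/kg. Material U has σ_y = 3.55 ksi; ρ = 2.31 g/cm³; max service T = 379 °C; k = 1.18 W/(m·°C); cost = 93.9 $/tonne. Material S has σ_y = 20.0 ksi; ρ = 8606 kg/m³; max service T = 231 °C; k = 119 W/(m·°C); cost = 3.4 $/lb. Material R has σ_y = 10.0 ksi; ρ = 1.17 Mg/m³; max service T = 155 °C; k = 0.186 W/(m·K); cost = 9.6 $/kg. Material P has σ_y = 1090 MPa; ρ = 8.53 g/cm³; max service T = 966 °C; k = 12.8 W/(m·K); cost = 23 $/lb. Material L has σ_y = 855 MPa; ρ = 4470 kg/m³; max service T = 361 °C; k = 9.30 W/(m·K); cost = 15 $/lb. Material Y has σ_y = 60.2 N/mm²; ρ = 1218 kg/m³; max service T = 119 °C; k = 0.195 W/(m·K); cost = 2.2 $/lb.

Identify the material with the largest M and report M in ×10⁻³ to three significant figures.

Screen on constraints: max service T ≥ 137 °C; k ≥ 0.191 W/(m·K); cost ≤ 19 $/kg. Survivors: material U, material S.
Putting every candidate on a common basis:
  material U: σ_y = 24.48 MPa, ρ = 2310 kg/m³
  material S: σ_y = 137.9 MPa, ρ = 8606 kg/m³
  material U: M = 2.14×10⁻³
  material S: M = 1.36×10⁻³
Highest index: material U.

material U, M = 2.14×10⁻³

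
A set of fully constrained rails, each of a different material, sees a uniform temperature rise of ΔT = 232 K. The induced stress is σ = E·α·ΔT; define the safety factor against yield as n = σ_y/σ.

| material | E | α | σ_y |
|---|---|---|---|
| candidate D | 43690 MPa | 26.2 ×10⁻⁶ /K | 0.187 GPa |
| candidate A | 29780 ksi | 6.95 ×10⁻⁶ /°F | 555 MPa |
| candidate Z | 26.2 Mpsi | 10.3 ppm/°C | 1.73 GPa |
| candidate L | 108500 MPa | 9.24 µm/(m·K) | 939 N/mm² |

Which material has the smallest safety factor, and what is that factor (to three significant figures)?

Per material, after unit conversion:
  candidate D: E = 43.69, α = 26.2, σ_y = 187.0 → σ = 266 MPa, n = 0.704
  candidate A: E = 205.3, α = 12.5, σ_y = 555.0 → σ = 596 MPa, n = 0.931
  candidate Z: E = 180.6, α = 10.3, σ_y = 1730 → σ = 432 MPa, n = 4.01
  candidate L: E = 108.5, α = 9.24, σ_y = 939.0 → σ = 233 MPa, n = 4.04
The minimum is candidate D at n = 0.704.

candidate D, n = 0.704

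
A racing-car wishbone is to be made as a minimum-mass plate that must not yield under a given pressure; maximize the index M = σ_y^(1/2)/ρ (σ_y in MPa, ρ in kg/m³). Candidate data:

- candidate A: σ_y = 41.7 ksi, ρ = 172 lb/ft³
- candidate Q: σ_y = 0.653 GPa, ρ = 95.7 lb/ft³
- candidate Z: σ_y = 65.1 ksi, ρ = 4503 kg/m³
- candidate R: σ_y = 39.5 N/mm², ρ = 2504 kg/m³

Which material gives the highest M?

candidate Q

Convert each candidate to consistent units, then evaluate M:
  candidate A: σ_y = 287.5 MPa, ρ = 2755 kg/m³
  candidate Q: σ_y = 653.0 MPa, ρ = 1533 kg/m³
  candidate Z: σ_y = 448.8 MPa, ρ = 4503 kg/m³
  candidate R: σ_y = 39.50 MPa, ρ = 2504 kg/m³
  candidate Q: M = 16.7×10⁻³
  candidate A: M = 6.15×10⁻³
  candidate Z: M = 4.70×10⁻³
  candidate R: M = 2.51×10⁻³
Candidate Q ranks first.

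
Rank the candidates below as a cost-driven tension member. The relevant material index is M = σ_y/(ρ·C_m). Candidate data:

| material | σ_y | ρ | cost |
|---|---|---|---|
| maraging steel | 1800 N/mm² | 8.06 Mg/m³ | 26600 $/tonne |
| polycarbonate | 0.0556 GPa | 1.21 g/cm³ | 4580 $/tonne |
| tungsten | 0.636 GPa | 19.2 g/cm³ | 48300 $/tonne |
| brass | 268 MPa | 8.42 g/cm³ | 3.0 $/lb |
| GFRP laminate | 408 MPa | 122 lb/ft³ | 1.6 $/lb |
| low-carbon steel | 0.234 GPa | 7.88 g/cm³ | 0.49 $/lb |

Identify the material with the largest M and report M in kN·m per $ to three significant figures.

GFRP laminate, M = 59.2 kN·m per $

In SI units:
  maraging steel: σ_y = 1800 MPa, ρ = 8060 kg/m³, cost = 26.60 $/kg
  polycarbonate: σ_y = 55.60 MPa, ρ = 1210 kg/m³, cost = 4.580 $/kg
  tungsten: σ_y = 636.0 MPa, ρ = 19200 kg/m³, cost = 48.30 $/kg
  brass: σ_y = 268.0 MPa, ρ = 8420 kg/m³, cost = 6.614 $/kg
  GFRP laminate: σ_y = 408.0 MPa, ρ = 1954 kg/m³, cost = 3.527 $/kg
  low-carbon steel: σ_y = 234.0 MPa, ρ = 7880 kg/m³, cost = 1.080 $/kg
  GFRP laminate: M = 59.2 kN·m per $
  low-carbon steel: M = 27.5 kN·m per $
  polycarbonate: M = 10.0 kN·m per $
  maraging steel: M = 8.40 kN·m per $
  brass: M = 4.81 kN·m per $
  tungsten: M = 0.686 kN·m per $
Highest index: GFRP laminate.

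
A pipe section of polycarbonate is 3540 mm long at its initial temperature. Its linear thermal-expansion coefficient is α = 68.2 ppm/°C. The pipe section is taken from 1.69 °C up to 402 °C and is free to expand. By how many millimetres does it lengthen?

96.6 mm

ΔT = 402 − 1.69 = 400.3 K.
ΔL = α·L₀·ΔT = 68.2×10⁻⁶ × 3540 mm × 400.3 K = 96.6 mm.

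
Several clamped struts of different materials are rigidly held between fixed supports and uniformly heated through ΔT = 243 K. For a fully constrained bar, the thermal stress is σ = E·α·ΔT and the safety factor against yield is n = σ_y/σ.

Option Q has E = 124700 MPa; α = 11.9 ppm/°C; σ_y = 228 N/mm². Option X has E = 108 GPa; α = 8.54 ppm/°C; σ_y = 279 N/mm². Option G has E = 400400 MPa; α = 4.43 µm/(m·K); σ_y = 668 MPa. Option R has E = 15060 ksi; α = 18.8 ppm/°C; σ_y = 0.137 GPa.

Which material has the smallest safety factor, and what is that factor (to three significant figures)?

option R, n = 0.289

Converting E to GPa, α to ×10⁻⁶/K, σ_y to MPa, then σ and n for each:
  option Q: E = 124.7, α = 11.9, σ_y = 228.0 → σ = 361 MPa, n = 0.632
  option X: E = 108.0, α = 8.54, σ_y = 279.0 → σ = 224 MPa, n = 1.24
  option G: E = 400.4, α = 4.43, σ_y = 668.0 → σ = 431 MPa, n = 1.55
  option R: E = 103.8, α = 18.8, σ_y = 137.0 → σ = 474 MPa, n = 0.289
Option R has the lowest safety factor, n = 0.289.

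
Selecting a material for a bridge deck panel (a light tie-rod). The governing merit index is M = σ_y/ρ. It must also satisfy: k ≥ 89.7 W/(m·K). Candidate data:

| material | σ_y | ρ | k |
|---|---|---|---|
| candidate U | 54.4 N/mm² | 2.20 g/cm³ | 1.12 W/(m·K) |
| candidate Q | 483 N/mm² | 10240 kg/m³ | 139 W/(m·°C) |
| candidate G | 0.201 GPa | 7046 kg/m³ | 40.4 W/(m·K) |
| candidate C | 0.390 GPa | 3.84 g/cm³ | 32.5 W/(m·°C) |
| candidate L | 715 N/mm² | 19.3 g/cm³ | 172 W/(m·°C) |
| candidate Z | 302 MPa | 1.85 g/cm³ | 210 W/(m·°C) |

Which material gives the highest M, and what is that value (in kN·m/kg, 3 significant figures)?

Screen on constraints: k ≥ 89.7 W/(m·K). Survivors: candidate Q, candidate L, candidate Z.
After converting to SI:
  candidate Q: σ_y = 483.0 MPa, ρ = 10240 kg/m³
  candidate L: σ_y = 715.0 MPa, ρ = 19300 kg/m³
  candidate Z: σ_y = 302.0 MPa, ρ = 1850 kg/m³
  candidate Z: M = 163 kN·m/kg
  candidate Q: M = 47.2 kN·m/kg
  candidate L: M = 37.0 kN·m/kg
Candidate Z has the largest M.

candidate Z, M = 163 kN·m/kg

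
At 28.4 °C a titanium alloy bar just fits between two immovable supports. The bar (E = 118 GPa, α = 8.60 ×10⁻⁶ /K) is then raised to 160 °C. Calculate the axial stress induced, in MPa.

ΔT = 131.6 K. Constrained thermal stress σ = E·α·ΔT = 118.0×10³ MPa × 8.60×10⁻⁶ × 131.6 = 134 MPa (compressive).

134 MPa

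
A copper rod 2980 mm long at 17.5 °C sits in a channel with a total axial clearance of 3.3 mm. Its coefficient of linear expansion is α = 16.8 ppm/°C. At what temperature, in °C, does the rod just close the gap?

α·L₀·ΔT = 3.3 mm ⇒ ΔT = 3.3 / (16.8×10⁻⁶ × 2980.0) = 65.92 K.
T = 17.5 + 65.92 = 83.42 °C.

83.4 °C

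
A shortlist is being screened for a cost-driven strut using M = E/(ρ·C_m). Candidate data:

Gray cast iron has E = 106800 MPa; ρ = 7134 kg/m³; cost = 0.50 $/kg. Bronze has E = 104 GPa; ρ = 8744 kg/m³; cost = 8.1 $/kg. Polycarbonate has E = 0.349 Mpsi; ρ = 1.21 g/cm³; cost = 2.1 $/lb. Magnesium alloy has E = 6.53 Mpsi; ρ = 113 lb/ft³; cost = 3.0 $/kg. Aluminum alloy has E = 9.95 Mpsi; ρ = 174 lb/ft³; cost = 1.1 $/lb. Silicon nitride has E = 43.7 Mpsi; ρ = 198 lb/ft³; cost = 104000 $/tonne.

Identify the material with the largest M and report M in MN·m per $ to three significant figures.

gray cast iron, M = 29.9 MN·m per $

In SI units:
  gray cast iron: E = 106.8 GPa, ρ = 7134 kg/m³, cost = 0.5000 $/kg
  bronze: E = 104.0 GPa, ρ = 8744 kg/m³, cost = 8.100 $/kg
  polycarbonate: E = 2.406 GPa, ρ = 1210 kg/m³, cost = 4.630 $/kg
  magnesium alloy: E = 45.02 GPa, ρ = 1810 kg/m³, cost = 3.000 $/kg
  aluminum alloy: E = 68.60 GPa, ρ = 2787 kg/m³, cost = 2.425 $/kg
  silicon nitride: E = 301.3 GPa, ρ = 3172 kg/m³, cost = 104.0 $/kg
  gray cast iron: M = 29.9 MN·m per $
  aluminum alloy: M = 10.1 MN·m per $
  magnesium alloy: M = 8.29 MN·m per $
  bronze: M = 1.47 MN·m per $
  silicon nitride: M = 0.913 MN·m per $
  polycarbonate: M = 0.430 MN·m per $
The maximum is for gray cast iron.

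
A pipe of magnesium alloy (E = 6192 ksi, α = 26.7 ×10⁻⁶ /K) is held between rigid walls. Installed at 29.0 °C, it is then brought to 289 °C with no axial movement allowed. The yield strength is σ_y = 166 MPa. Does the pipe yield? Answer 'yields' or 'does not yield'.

E = 6192 ksi = 42.69 GPa.
ΔT = 260.0 K. Constrained thermal stress σ = E·α·ΔT = 42.69×10³ MPa × 26.7×10⁻⁶ × 260.0 = 296 MPa (compressive).
Compare to σ_y = 166 MPa: σ ≥ σ_y, so it yields.

yields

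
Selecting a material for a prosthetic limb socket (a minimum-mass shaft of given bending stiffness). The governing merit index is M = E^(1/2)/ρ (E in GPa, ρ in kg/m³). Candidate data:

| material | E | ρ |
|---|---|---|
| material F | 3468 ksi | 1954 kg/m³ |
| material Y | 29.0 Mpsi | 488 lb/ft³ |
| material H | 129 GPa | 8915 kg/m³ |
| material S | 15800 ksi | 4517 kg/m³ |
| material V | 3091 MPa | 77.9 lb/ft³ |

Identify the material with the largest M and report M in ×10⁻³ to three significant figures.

material F, M = 2.50×10⁻³

After converting to SI:
  material F: E = 23.91 GPa, ρ = 1954 kg/m³
  material Y: E = 199.9 GPa, ρ = 7817 kg/m³
  material H: E = 129.0 GPa, ρ = 8915 kg/m³
  material S: E = 108.9 GPa, ρ = 4517 kg/m³
  material V: E = 3.091 GPa, ρ = 1248 kg/m³
  material F: M = 2.50×10⁻³
  material S: M = 2.31×10⁻³
  material Y: M = 1.81×10⁻³
  material V: M = 1.41×10⁻³
  material H: M = 1.27×10⁻³
Highest index: material F.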